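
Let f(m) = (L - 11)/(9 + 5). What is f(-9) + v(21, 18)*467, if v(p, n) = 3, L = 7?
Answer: 9805/7 ≈ 1400.7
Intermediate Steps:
f(m) = -2/7 (f(m) = (7 - 11)/(9 + 5) = -4/14 = -4*1/14 = -2/7)
f(-9) + v(21, 18)*467 = -2/7 + 3*467 = -2/7 + 1401 = 9805/7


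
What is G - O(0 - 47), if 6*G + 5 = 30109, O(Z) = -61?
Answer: 15235/3 ≈ 5078.3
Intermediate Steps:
G = 15052/3 (G = -⅚ + (⅙)*30109 = -⅚ + 30109/6 = 15052/3 ≈ 5017.3)
G - O(0 - 47) = 15052/3 - 1*(-61) = 15052/3 + 61 = 15235/3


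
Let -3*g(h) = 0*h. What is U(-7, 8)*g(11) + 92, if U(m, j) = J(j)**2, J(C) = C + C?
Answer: 92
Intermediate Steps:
J(C) = 2*C
U(m, j) = 4*j**2 (U(m, j) = (2*j)**2 = 4*j**2)
g(h) = 0 (g(h) = -0*h = -1/3*0 = 0)
U(-7, 8)*g(11) + 92 = (4*8**2)*0 + 92 = (4*64)*0 + 92 = 256*0 + 92 = 0 + 92 = 92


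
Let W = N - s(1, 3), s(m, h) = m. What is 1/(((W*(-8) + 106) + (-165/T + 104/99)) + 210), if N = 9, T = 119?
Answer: 11781/2964853 ≈ 0.0039736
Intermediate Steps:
W = 8 (W = 9 - 1*1 = 9 - 1 = 8)
1/(((W*(-8) + 106) + (-165/T + 104/99)) + 210) = 1/(((8*(-8) + 106) + (-165/119 + 104/99)) + 210) = 1/(((-64 + 106) + (-165*1/119 + 104*(1/99))) + 210) = 1/((42 + (-165/119 + 104/99)) + 210) = 1/((42 - 3959/11781) + 210) = 1/(490843/11781 + 210) = 1/(2964853/11781) = 11781/2964853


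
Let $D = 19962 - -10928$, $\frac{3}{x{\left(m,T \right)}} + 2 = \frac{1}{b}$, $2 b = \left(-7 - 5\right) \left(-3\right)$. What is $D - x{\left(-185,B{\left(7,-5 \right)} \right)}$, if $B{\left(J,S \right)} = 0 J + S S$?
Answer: $\frac{1081204}{35} \approx 30892.0$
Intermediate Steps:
$b = 18$ ($b = \frac{\left(-7 - 5\right) \left(-3\right)}{2} = \frac{\left(-12\right) \left(-3\right)}{2} = \frac{1}{2} \cdot 36 = 18$)
$B{\left(J,S \right)} = S^{2}$ ($B{\left(J,S \right)} = 0 + S^{2} = S^{2}$)
$x{\left(m,T \right)} = - \frac{54}{35}$ ($x{\left(m,T \right)} = \frac{3}{-2 + \frac{1}{18}} = \frac{3}{- \frac{35}{18}} = 3 \left(- \frac{18}{35}\right) = - \frac{54}{35}$)
$D = 30890$ ($D = 19962 + 10928 = 30890$)
$D - x{\left(-185,B{\left(7,-5 \right)} \right)} = 30890 - - \frac{54}{35} = 30890 + \frac{54}{35} = \frac{1081204}{35}$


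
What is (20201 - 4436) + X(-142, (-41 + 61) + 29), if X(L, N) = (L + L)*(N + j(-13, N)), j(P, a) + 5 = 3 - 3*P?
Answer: -8659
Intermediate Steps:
j(P, a) = -2 - 3*P (j(P, a) = -5 + (3 - 3*P) = -2 - 3*P)
X(L, N) = 2*L*(37 + N) (X(L, N) = (L + L)*(N + (-2 - 3*(-13))) = (2*L)*(N + (-2 + 39)) = (2*L)*(N + 37) = (2*L)*(37 + N) = 2*L*(37 + N))
(20201 - 4436) + X(-142, (-41 + 61) + 29) = (20201 - 4436) + 2*(-142)*(37 + ((-41 + 61) + 29)) = 15765 + 2*(-142)*(37 + (20 + 29)) = 15765 + 2*(-142)*(37 + 49) = 15765 + 2*(-142)*86 = 15765 - 24424 = -8659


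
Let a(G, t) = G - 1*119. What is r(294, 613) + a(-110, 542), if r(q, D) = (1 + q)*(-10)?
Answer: -3179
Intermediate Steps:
a(G, t) = -119 + G (a(G, t) = G - 119 = -119 + G)
r(q, D) = -10 - 10*q
r(294, 613) + a(-110, 542) = (-10 - 10*294) + (-119 - 110) = (-10 - 2940) - 229 = -2950 - 229 = -3179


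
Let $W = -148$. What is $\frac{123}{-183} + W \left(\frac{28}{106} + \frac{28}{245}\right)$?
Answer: $- \frac{6413711}{113155} \approx -56.681$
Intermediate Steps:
$\frac{123}{-183} + W \left(\frac{28}{106} + \frac{28}{245}\right) = \frac{123}{-183} - 148 \left(\frac{28}{106} + \frac{28}{245}\right) = 123 \left(- \frac{1}{183}\right) - 148 \left(28 \cdot \frac{1}{106} + 28 \cdot \frac{1}{245}\right) = - \frac{41}{61} - 148 \left(\frac{14}{53} + \frac{4}{35}\right) = - \frac{41}{61} - \frac{103896}{1855} = - \frac{6413711}{113155}$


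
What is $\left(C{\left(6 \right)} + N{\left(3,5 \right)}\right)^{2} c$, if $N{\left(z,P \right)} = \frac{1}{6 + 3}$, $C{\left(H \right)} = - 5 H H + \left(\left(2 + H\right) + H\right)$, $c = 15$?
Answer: $\frac{11145245}{27} \approx 4.1279 \cdot 10^{5}$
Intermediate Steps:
$C{\left(H \right)} = 2 - 5 H^{2} + 2 H$ ($C{\left(H \right)} = - 5 H^{2} + \left(2 + 2 H\right) = 2 - 5 H^{2} + 2 H$)
$N{\left(z,P \right)} = \frac{1}{9}$
$\left(C{\left(6 \right)} + N{\left(3,5 \right)}\right)^{2} c = \left(\left(2 - 5 \cdot 6^{2} + 2 \cdot 6\right) + \frac{1}{9}\right)^{2} \cdot 15 = \left(\left(2 - 180 + 12\right) + \frac{1}{9}\right)^{2} \cdot 15 = \left(-166 + \frac{1}{9}\right)^{2} \cdot 15 = \left(- \frac{1493}{9}\right)^{2} \cdot 15 = \frac{2229049}{81} \cdot 15 = \frac{11145245}{27}$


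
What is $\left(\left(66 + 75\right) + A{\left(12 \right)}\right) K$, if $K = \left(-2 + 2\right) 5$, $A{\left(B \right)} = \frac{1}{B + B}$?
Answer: $0$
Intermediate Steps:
$A{\left(B \right)} = \frac{1}{2 B}$
$K = 0$ ($K = 0 \cdot 5 = 0$)
$\left(\left(66 + 75\right) + A{\left(12 \right)}\right) K = \left(\left(66 + 75\right) + \frac{1}{2 \cdot 12}\right) 0 = \left(141 + \frac{1}{2} \cdot \frac{1}{12}\right) 0 = \left(141 + \frac{1}{24}\right) 0 = \frac{3385}{24} \cdot 0 = 0$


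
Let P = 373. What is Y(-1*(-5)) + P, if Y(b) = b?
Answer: 378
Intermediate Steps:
Y(-1*(-5)) + P = -1*(-5) + 373 = 5 + 373 = 378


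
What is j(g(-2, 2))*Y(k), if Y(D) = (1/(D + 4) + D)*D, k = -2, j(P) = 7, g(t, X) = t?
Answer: 21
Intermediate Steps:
Y(D) = D*(D + 1/(4 + D)) (Y(D) = (1/(4 + D) + D)*D = (D + 1/(4 + D))*D = D*(D + 1/(4 + D)))
j(g(-2, 2))*Y(k) = 7*(-2*(1 + (-2)² + 4*(-2))/(4 - 2)) = 7*(-2*(1 + 4 - 8)/2) = 7*(-2*½*(-3)) = 7*3 = 21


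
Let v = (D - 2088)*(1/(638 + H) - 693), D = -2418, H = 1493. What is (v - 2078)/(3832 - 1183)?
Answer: 6649951474/5645019 ≈ 1178.0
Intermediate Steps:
v = 6654379692/2131 (v = (-2418 - 2088)*(1/(638 + 1493) - 693) = -4506*(1/2131 - 693) = -4506*(-1476782/2131) = 6654379692/2131 ≈ 3.1227e+6)
(v - 2078)/(3832 - 1183) = (6654379692/2131 - 2078)/(3832 - 1183) = (6649951474/2131)/2649 = (6649951474/2131)*(1/2649) = 6649951474/5645019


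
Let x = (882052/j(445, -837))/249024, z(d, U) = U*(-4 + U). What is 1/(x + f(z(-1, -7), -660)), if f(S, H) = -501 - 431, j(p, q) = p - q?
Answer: -79812192/74384742431 ≈ -0.0010730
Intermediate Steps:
f(S, H) = -932
x = 220513/79812192 (x = (882052/(445 - 1*(-837)))/249024 = (882052/(445 + 837))*(1/249024) = (882052/1282)*(1/249024) = (882052*(1/1282))*(1/249024) = (441026/641)*(1/249024) = 220513/79812192 ≈ 0.0027629)
1/(x + f(z(-1, -7), -660)) = 1/(220513/79812192 - 932) = 1/(-74384742431/79812192) = -79812192/74384742431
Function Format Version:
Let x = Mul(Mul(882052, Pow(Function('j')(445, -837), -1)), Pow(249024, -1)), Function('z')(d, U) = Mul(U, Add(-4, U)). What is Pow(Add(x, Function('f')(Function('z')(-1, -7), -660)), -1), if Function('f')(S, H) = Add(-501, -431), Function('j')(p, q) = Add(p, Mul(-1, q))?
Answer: Rational(-79812192, 74384742431) ≈ -0.0010730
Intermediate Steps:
Function('f')(S, H) = -932
x = Rational(220513, 79812192) (x = Mul(Mul(882052, Pow(Add(445, Mul(-1, -837)), -1)), Pow(249024, -1)) = Mul(Mul(882052, Pow(Add(445, 837), -1)), Rational(1, 249024)) = Mul(Mul(882052, Pow(1282, -1)), Rational(1, 249024)) = Mul(Mul(882052, Rational(1, 1282)), Rational(1, 249024)) = Mul(Rational(441026, 641), Rational(1, 249024)) = Rational(220513, 79812192) ≈ 0.0027629)
Pow(Add(x, Function('f')(Function('z')(-1, -7), -660)), -1) = Pow(Add(Rational(220513, 79812192), -932), -1) = Pow(Rational(-74384742431, 79812192), -1) = Rational(-79812192, 74384742431)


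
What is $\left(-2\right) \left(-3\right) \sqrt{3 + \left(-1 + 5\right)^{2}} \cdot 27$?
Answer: $162 \sqrt{19} \approx 706.14$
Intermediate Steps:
$\left(-2\right) \left(-3\right) \sqrt{3 + \left(-1 + 5\right)^{2}} \cdot 27 = 6 \sqrt{3 + 4^{2}} \cdot 27 = 6 \sqrt{3 + 16} \cdot 27 = 6 \sqrt{19} \cdot 27 = 162 \sqrt{19}$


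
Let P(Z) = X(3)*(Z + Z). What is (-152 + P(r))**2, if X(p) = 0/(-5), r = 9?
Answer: 23104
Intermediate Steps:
X(p) = 0 (X(p) = 0*(-1/5) = 0)
P(Z) = 0 (P(Z) = 0*(Z + Z) = 0*(2*Z) = 0)
(-152 + P(r))**2 = (-152 + 0)**2 = (-152)**2 = 23104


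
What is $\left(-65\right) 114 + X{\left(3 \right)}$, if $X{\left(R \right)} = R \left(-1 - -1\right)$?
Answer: $-7410$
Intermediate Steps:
$X{\left(R \right)} = 0$ ($X{\left(R \right)} = R \left(-1 + 1\right) = R 0 = 0$)
$\left(-65\right) 114 + X{\left(3 \right)} = \left(-65\right) 114 + 0 = -7410 + 0 = -7410$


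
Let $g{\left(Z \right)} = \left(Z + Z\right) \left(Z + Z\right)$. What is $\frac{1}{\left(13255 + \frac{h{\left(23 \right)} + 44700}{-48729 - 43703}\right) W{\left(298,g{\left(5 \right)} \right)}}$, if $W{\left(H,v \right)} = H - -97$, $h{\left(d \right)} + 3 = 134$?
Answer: $\frac{92432}{483930824955} \approx 1.91 \cdot 10^{-7}$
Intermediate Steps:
$h{\left(d \right)} = 131$ ($h{\left(d \right)} = -3 + 134 = 131$)
$g{\left(Z \right)} = 4 Z^{2}$ ($g{\left(Z \right)} = 2 Z 2 Z = 4 Z^{2}$)
$W{\left(H,v \right)} = 97 + H$ ($W{\left(H,v \right)} = H + 97 = 97 + H$)
$\frac{1}{\left(13255 + \frac{h{\left(23 \right)} + 44700}{-48729 - 43703}\right) W{\left(298,g{\left(5 \right)} \right)}} = \frac{1}{\left(13255 + \frac{131 + 44700}{-48729 - 43703}\right) \left(97 + 298\right)} = \frac{1}{\left(13255 + \frac{44831}{-92432}\right) 395} = \frac{1}{13255 + 44831 \left(- \frac{1}{92432}\right)} \frac{1}{395} = \frac{1}{13255 - \frac{44831}{92432}} \cdot \frac{1}{395} = \frac{1}{\frac{1225141329}{92432}} \cdot \frac{1}{395} = \frac{92432}{1225141329} \cdot \frac{1}{395} = \frac{92432}{483930824955}$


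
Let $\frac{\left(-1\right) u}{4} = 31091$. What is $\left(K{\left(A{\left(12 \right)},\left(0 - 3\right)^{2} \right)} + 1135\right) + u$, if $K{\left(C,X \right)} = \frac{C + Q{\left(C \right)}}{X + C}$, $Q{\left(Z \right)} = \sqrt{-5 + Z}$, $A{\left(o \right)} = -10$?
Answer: $-123219 - i \sqrt{15} \approx -1.2322 \cdot 10^{5} - 3.873 i$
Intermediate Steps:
$u = -124364$ ($u = \left(-4\right) 31091 = -124364$)
$K{\left(C,X \right)} = \frac{C + \sqrt{-5 + C}}{C + X}$ ($K{\left(C,X \right)} = \frac{C + \sqrt{-5 + C}}{X + C} = \frac{C + \sqrt{-5 + C}}{C + X}$)
$\left(K{\left(A{\left(12 \right)},\left(0 - 3\right)^{2} \right)} + 1135\right) + u = \left(\frac{-10 + \sqrt{-5 - 10}}{-10 + \left(0 - 3\right)^{2}} + 1135\right) - 124364 = \left(\frac{-10 + \sqrt{-15}}{-10 + \left(-3\right)^{2}} + 1135\right) - 124364 = \left(\frac{-10 + i \sqrt{15}}{-10 + 9} + 1135\right) - 124364 = \left(\frac{-10 + i \sqrt{15}}{-1} + 1135\right) - 124364 = \left(- (-10 + i \sqrt{15}) + 1135\right) - 124364 = \left(\left(10 - i \sqrt{15}\right) + 1135\right) - 124364 = \left(1145 - i \sqrt{15}\right) - 124364 = -123219 - i \sqrt{15}$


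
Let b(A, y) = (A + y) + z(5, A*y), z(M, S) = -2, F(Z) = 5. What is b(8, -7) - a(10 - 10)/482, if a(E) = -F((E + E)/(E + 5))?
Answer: -477/482 ≈ -0.98963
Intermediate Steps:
a(E) = -5 (a(E) = -1*5 = -5)
b(A, y) = -2 + A + y (b(A, y) = (A + y) - 2 = -2 + A + y)
b(8, -7) - a(10 - 10)/482 = (-2 + 8 - 7) - (-5)/482 = -1 - (-5)/482 = -1 - 1*(-5/482) = -1 + 5/482 = -477/482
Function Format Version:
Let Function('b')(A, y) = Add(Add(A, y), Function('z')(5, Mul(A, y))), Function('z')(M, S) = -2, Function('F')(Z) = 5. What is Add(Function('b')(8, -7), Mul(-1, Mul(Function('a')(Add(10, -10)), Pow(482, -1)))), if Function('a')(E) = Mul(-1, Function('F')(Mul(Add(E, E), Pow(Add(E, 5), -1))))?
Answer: Rational(-477, 482) ≈ -0.98963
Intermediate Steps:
Function('a')(E) = -5 (Function('a')(E) = Mul(-1, 5) = -5)
Function('b')(A, y) = Add(-2, A, y) (Function('b')(A, y) = Add(Add(A, y), -2) = Add(-2, A, y))
Add(Function('b')(8, -7), Mul(-1, Mul(Function('a')(Add(10, -10)), Pow(482, -1)))) = Add(Add(-2, 8, -7), Mul(-1, Mul(-5, Pow(482, -1)))) = Add(-1, Mul(-1, Mul(-5, Rational(1, 482)))) = Add(-1, Mul(-1, Rational(-5, 482))) = Add(-1, Rational(5, 482)) = Rational(-477, 482)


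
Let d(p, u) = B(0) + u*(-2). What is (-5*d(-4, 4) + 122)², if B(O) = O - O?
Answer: 26244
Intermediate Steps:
B(O) = 0
d(p, u) = -2*u (d(p, u) = 0 + u*(-2) = 0 - 2*u = -2*u)
(-5*d(-4, 4) + 122)² = (-(-10)*4 + 122)² = (-5*(-8) + 122)² = (40 + 122)² = 162² = 26244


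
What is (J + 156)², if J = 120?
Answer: 76176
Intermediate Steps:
(J + 156)² = (120 + 156)² = 276² = 76176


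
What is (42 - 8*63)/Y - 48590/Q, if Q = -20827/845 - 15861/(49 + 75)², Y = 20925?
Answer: 4403379566651462/2327128516575 ≈ 1892.2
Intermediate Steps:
Q = -333638497/12992720 (Q = -20827*1/845 - 15861/(124²) = -20827/845 - 15861/15376 = -333638497/12992720 ≈ -25.679)
(42 - 8*63)/Y - 48590/Q = (42 - 8*63)/20925 - 48590/(-333638497/12992720) = (42 - 504)*(1/20925) - 48590*(-12992720/333638497) = -462*1/20925 + 631316264800/333638497 = -154/6975 + 631316264800/333638497 = 4403379566651462/2327128516575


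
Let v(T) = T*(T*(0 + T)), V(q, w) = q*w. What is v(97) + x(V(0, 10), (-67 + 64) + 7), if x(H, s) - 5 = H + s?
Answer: 912682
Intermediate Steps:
x(H, s) = 5 + H + s (x(H, s) = 5 + (H + s) = 5 + H + s)
v(T) = T**3 (v(T) = T*(T*T) = T*T**2 = T**3)
v(97) + x(V(0, 10), (-67 + 64) + 7) = 97**3 + (5 + 0*10 + ((-67 + 64) + 7)) = 912673 + (5 + 0 + (-3 + 7)) = 912673 + (5 + 0 + 4) = 912673 + 9 = 912682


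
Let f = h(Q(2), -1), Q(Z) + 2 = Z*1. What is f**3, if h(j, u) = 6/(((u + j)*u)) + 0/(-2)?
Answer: 216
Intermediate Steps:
Q(Z) = -2 + Z (Q(Z) = -2 + Z*1 = -2 + Z)
h(j, u) = 6/(u*(j + u)) (h(j, u) = 6/(((j + u)*u)) + 0*(-1/2) = 6/((u*(j + u))) + 0 = 6*(1/(u*(j + u))) + 0 = 6/(u*(j + u)) + 0 = 6/(u*(j + u)))
f = 6 (f = 6/(-1*((-2 + 2) - 1)) = 6*(-1)/(0 - 1) = 6*(-1)/(-1) = 6*(-1)*(-1) = 6)
f**3 = 6**3 = 216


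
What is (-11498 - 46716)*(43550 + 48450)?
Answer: -5355688000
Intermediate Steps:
(-11498 - 46716)*(43550 + 48450) = -58214*92000 = -5355688000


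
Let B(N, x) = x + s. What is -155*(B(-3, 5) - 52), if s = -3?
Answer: 7750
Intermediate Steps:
B(N, x) = -3 + x (B(N, x) = x - 3 = -3 + x)
-155*(B(-3, 5) - 52) = -155*((-3 + 5) - 52) = -155*(2 - 52) = -155*(-50) = 7750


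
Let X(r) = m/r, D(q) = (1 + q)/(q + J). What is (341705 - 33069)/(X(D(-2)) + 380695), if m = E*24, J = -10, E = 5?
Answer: 308636/382135 ≈ 0.80766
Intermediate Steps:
D(q) = (1 + q)/(-10 + q) (D(q) = (1 + q)/(q - 10) = (1 + q)/(-10 + q))
m = 120 (m = 5*24 = 120)
X(r) = 120/r
(341705 - 33069)/(X(D(-2)) + 380695) = (341705 - 33069)/(120/(((1 - 2)/(-10 - 2))) + 380695) = 308636/(120/((-1/(-12))) + 380695) = 308636/(120/((-1/12*(-1))) + 380695) = 308636/(120/(1/12) + 380695) = 308636/(120*12 + 380695) = 308636/(1440 + 380695) = 308636/382135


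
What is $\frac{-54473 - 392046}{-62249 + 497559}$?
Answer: $- \frac{446519}{435310} \approx -1.0257$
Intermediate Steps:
$\frac{-54473 - 392046}{-62249 + 497559} = - \frac{446519}{435310}$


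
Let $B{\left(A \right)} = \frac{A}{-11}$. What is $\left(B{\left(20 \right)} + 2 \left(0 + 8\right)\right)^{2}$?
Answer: $\frac{24336}{121} \approx 201.12$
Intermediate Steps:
$B{\left(A \right)} = - \frac{A}{11}$ ($B{\left(A \right)} = A \left(- \frac{1}{11}\right) = - \frac{A}{11}$)
$\left(B{\left(20 \right)} + 2 \left(0 + 8\right)\right)^{2} = \left(\left(- \frac{1}{11}\right) 20 + 2 \left(0 + 8\right)\right)^{2} = \left(- \frac{20}{11} + 2 \cdot 8\right)^{2} = \left(- \frac{20}{11} + 16\right)^{2} = \left(\frac{156}{11}\right)^{2} = \frac{24336}{121}$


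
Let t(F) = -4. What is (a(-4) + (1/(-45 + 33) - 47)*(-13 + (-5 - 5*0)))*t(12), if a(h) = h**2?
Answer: -3454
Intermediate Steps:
(a(-4) + (1/(-45 + 33) - 47)*(-13 + (-5 - 5*0)))*t(12) = ((-4)**2 + (1/(-45 + 33) - 47)*(-13 + (-5 - 5*0)))*(-4) = (16 + (1/(-12) - 47)*(-13 + (-5 + 0)))*(-4) = (16 + (-1/12 - 47)*(-13 - 5))*(-4) = (16 - 565/12*(-18))*(-4) = (16 + 1695/2)*(-4) = (1727/2)*(-4) = -3454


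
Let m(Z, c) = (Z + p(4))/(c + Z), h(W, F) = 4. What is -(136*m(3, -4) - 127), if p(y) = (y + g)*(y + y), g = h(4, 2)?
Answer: 9239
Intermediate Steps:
g = 4
p(y) = 2*y*(4 + y) (p(y) = (y + 4)*(y + y) = (4 + y)*(2*y) = 2*y*(4 + y))
m(Z, c) = (64 + Z)/(Z + c) (m(Z, c) = (Z + 2*4*(4 + 4))/(c + Z) = (Z + 2*4*8)/(Z + c) = (Z + 64)/(Z + c) = (64 + Z)/(Z + c))
-(136*m(3, -4) - 127) = -(136*((64 + 3)/(3 - 4)) - 127) = -(136*(67/(-1)) - 127) = -(136*(-1*67) - 127) = -(136*(-67) - 127) = -(-9112 - 127) = -1*(-9239) = 9239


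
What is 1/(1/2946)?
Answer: 2946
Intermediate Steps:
1/(1/2946) = 2946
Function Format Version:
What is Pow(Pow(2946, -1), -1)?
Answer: 2946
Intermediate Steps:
Pow(Pow(2946, -1), -1) = Pow(Rational(1, 2946), -1) = 2946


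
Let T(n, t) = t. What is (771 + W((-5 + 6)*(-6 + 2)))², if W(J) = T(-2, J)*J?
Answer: 619369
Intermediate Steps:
W(J) = J² (W(J) = J*J = J²)
(771 + W((-5 + 6)*(-6 + 2)))² = (771 + ((-5 + 6)*(-6 + 2))²)² = (771 + (1*(-4))²)² = (771 + (-4)²)² = (771 + 16)² = 787² = 619369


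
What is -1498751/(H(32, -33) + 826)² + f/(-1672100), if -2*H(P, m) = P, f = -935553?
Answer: -9461226119/5485324050 ≈ -1.7248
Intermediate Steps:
H(P, m) = -P/2
-1498751/(H(32, -33) + 826)² + f/(-1672100) = -1498751/(-½*32 + 826)² - 935553/(-1672100) = -1498751/(-16 + 826)² - 935553*(-1/1672100) = -1498751/(810²) + 935553/1672100 = -1498751/656100 + 935553/1672100 = -9461226119/5485324050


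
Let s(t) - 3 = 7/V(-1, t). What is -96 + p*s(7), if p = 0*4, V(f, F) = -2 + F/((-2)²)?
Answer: -96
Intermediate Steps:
V(f, F) = -2 + F/4
p = 0
s(t) = 3 + 7/(-2 + t/4)
-96 + p*s(7) = -96 + 0*((4 + 3*7)/(-8 + 7)) = -96 + 0*((4 + 21)/(-1)) = -96 + 0*(-1*25) = -96 + 0*(-25) = -96 + 0 = -96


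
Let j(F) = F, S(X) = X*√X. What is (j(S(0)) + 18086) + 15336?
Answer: 33422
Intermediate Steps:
S(X) = X^(3/2)
(j(S(0)) + 18086) + 15336 = (0^(3/2) + 18086) + 15336 = (0 + 18086) + 15336 = 18086 + 15336 = 33422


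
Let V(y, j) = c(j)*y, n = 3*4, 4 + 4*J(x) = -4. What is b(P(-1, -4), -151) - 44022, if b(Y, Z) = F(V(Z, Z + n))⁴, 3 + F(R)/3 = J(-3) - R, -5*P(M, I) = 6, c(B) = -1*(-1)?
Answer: 36804076314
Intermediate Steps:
J(x) = -2 (J(x) = -1 + (¼)*(-4) = -1 - 1 = -2)
n = 12
c(B) = 1
V(y, j) = y (V(y, j) = 1*y = y)
P(M, I) = -6/5 (P(M, I) = -⅕*6 = -6/5)
F(R) = -15 - 3*R (F(R) = -9 + 3*(-2 - R) = -9 + (-6 - 3*R) = -15 - 3*R)
b(Y, Z) = (-15 - 3*Z)⁴
b(P(-1, -4), -151) - 44022 = 81*(5 - 151)⁴ - 44022 = 81*(-146)⁴ - 44022 = 81*454371856 - 44022 = 36804120336 - 44022 = 36804076314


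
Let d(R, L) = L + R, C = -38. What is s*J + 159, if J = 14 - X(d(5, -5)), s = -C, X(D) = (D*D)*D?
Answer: 691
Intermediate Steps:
X(D) = D³ (X(D) = D²*D = D³)
s = 38 (s = -1*(-38) = 38)
J = 14 (J = 14 - (-5 + 5)³ = 14 - 1*0³ = 14 - 1*0 = 14 + 0 = 14)
s*J + 159 = 38*14 + 159 = 532 + 159 = 691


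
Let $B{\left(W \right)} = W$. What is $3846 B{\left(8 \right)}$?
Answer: $30768$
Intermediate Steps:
$3846 B{\left(8 \right)} = 3846 \cdot 8 = 30768$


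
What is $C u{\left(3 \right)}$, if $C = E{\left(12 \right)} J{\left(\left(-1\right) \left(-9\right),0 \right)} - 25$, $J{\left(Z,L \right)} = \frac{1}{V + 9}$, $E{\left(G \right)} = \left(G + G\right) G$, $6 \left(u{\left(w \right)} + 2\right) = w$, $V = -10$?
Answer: $\frac{939}{2} \approx 469.5$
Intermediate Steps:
$u{\left(w \right)} = -2 + \frac{w}{6}$
$E{\left(G \right)} = 2 G^{2}$ ($E{\left(G \right)} = 2 G G = 2 G^{2}$)
$J{\left(Z,L \right)} = -1$ ($J{\left(Z,L \right)} = \frac{1}{-10 + 9} = \frac{1}{-1} = -1$)
$C = -313$ ($C = 2 \cdot 12^{2} \left(-1\right) - 25 = 2 \cdot 144 \left(-1\right) - 25 = 288 \left(-1\right) - 25 = -288 - 25 = -313$)
$C u{\left(3 \right)} = - 313 \left(-2 + \frac{1}{6} \cdot 3\right) = - 313 \left(-2 + \frac{1}{2}\right) = \left(-313\right) \left(- \frac{3}{2}\right) = \frac{939}{2}$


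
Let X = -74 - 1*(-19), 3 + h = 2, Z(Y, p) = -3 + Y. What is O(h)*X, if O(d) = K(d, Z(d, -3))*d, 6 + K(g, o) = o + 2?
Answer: -440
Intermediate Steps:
K(g, o) = -4 + o (K(g, o) = -6 + (o + 2) = -6 + (2 + o) = -4 + o)
h = -1 (h = -3 + 2 = -1)
O(d) = d*(-7 + d) (O(d) = (-4 + (-3 + d))*d = (-7 + d)*d = d*(-7 + d))
X = -55 (X = -74 + 19 = -55)
O(h)*X = -(-7 - 1)*(-55) = -1*(-8)*(-55) = 8*(-55) = -440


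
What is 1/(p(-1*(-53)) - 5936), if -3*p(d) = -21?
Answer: -1/5929 ≈ -0.00016866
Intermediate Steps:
p(d) = 7 (p(d) = -1/3*(-21) = 7)
1/(p(-1*(-53)) - 5936) = 1/(7 - 5936) = 1/(-5929) = -1/5929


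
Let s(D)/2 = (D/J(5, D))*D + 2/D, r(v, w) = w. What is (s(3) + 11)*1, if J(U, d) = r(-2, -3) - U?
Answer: 121/12 ≈ 10.083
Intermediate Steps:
J(U, d) = -3 - U
s(D) = 4/D - D**2/4 (s(D) = 2*((D/(-3 - 1*5))*D + 2/D) = 2*((D/(-3 - 5))*D + 2/D) = 2*((D/(-8))*D + 2/D) = 2*((D*(-1/8))*D + 2/D) = 2*((-D/8)*D + 2/D) = 2*(-D**2/8 + 2/D) = 2*(2/D - D**2/8) = 4/D - D**2/4)
(s(3) + 11)*1 = ((1/4)*(16 - 1*3**3)/3 + 11)*1 = ((1/4)*(1/3)*(16 - 1*27) + 11)*1 = ((1/4)*(1/3)*(16 - 27) + 11)*1 = ((1/4)*(1/3)*(-11) + 11)*1 = (-11/12 + 11)*1 = (121/12)*1 = 121/12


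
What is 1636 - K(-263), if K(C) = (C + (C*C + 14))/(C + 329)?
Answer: 19528/33 ≈ 591.76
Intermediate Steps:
K(C) = (14 + C + C²)/(329 + C) (K(C) = (C + (C² + 14))/(329 + C) = (C + (14 + C²))/(329 + C) = (14 + C + C²)/(329 + C))
1636 - K(-263) = 1636 - (14 - 263 + (-263)²)/(329 - 263) = 1636 - (14 - 263 + 69169)/66 = 1636 - 68920/66 = 1636 - 1*34460/33 = 1636 - 34460/33 = 19528/33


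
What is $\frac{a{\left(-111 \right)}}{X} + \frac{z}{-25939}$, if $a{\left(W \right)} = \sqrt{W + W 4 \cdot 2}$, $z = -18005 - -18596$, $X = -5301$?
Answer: $- \frac{591}{25939} - \frac{i \sqrt{111}}{1767} \approx -0.022784 - 0.0059625 i$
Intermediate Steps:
$z = 591$ ($z = -18005 + 18596 = 591$)
$a{\left(W \right)} = 3 \sqrt{W}$ ($a{\left(W \right)} = \sqrt{W + 4 W 2} = \sqrt{W + 8 W} = \sqrt{9 W} = 3 \sqrt{W}$)
$\frac{a{\left(-111 \right)}}{X} + \frac{z}{-25939} = \frac{3 \sqrt{-111}}{-5301} + \frac{591}{-25939} = 3 i \sqrt{111} \left(- \frac{1}{5301}\right) + 591 \left(- \frac{1}{25939}\right) = 3 i \sqrt{111} \left(- \frac{1}{5301}\right) - \frac{591}{25939} = - \frac{i \sqrt{111}}{1767} - \frac{591}{25939} = - \frac{591}{25939} - \frac{i \sqrt{111}}{1767}$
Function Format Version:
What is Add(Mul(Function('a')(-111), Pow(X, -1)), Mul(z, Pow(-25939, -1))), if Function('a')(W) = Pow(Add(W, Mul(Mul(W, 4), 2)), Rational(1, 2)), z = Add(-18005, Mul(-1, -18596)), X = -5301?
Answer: Add(Rational(-591, 25939), Mul(Rational(-1, 1767), I, Pow(111, Rational(1, 2)))) ≈ Add(-0.022784, Mul(-0.0059625, I))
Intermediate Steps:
z = 591 (z = Add(-18005, 18596) = 591)
Function('a')(W) = Mul(3, Pow(W, Rational(1, 2))) (Function('a')(W) = Pow(Add(W, Mul(Mul(4, W), 2)), Rational(1, 2)) = Pow(Add(W, Mul(8, W)), Rational(1, 2)) = Pow(Mul(9, W), Rational(1, 2)) = Mul(3, Pow(W, Rational(1, 2))))
Add(Mul(Function('a')(-111), Pow(X, -1)), Mul(z, Pow(-25939, -1))) = Add(Mul(Mul(3, Pow(-111, Rational(1, 2))), Pow(-5301, -1)), Mul(591, Pow(-25939, -1))) = Add(Mul(Mul(3, Mul(I, Pow(111, Rational(1, 2)))), Rational(-1, 5301)), Mul(591, Rational(-1, 25939))) = Add(Mul(Mul(3, I, Pow(111, Rational(1, 2))), Rational(-1, 5301)), Rational(-591, 25939)) = Add(Mul(Rational(-1, 1767), I, Pow(111, Rational(1, 2))), Rational(-591, 25939)) = Add(Rational(-591, 25939), Mul(Rational(-1, 1767), I, Pow(111, Rational(1, 2))))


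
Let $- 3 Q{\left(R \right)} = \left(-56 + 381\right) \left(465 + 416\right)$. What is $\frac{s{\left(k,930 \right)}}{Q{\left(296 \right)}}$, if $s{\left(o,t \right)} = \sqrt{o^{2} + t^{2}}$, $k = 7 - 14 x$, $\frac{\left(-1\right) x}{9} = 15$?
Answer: $- \frac{3 \sqrt{4463509}}{286325} \approx -0.022136$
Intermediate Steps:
$x = -135$ ($x = \left(-9\right) 15 = -135$)
$k = 1897$ ($k = 7 - -1890 = 7 + 1890 = 1897$)
$Q{\left(R \right)} = - \frac{286325}{3}$ ($Q{\left(R \right)} = - \frac{\left(-56 + 381\right) \left(465 + 416\right)}{3} = - \frac{325 \cdot 881}{3} = \left(- \frac{1}{3}\right) 286325 = - \frac{286325}{3}$)
$\frac{s{\left(k,930 \right)}}{Q{\left(296 \right)}} = \frac{\sqrt{1897^{2} + 930^{2}}}{- \frac{286325}{3}} = \sqrt{3598609 + 864900} \left(- \frac{3}{286325}\right) = \sqrt{4463509} \left(- \frac{3}{286325}\right) = - \frac{3 \sqrt{4463509}}{286325}$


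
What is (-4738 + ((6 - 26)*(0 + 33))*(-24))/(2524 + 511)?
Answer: 11102/3035 ≈ 3.6580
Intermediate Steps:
(-4738 + ((6 - 26)*(0 + 33))*(-24))/(2524 + 511) = (-4738 - 20*33*(-24))/3035 = (-4738 - 660*(-24))*(1/3035) = (-4738 + 15840)*(1/3035) = 11102*(1/3035) = 11102/3035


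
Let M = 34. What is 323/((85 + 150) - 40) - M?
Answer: -6307/195 ≈ -32.344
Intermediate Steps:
323/((85 + 150) - 40) - M = 323/((85 + 150) - 40) - 1*34 = 323/(235 - 40) - 34 = 323/195 - 34 = -6307/195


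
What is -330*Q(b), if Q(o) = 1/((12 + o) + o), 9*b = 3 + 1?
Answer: -1485/58 ≈ -25.603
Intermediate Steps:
b = 4/9 (b = (3 + 1)/9 = (1/9)*4 = 4/9 ≈ 0.44444)
Q(o) = 1/(12 + 2*o)
-330*Q(b) = -165/(6 + 4/9) = -165/58/9 = -165*9/58 = -330*9/116 = -1485/58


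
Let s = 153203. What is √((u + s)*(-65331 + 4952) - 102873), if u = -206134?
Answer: 2*√798954494 ≈ 56532.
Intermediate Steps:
√((u + s)*(-65331 + 4952) - 102873) = √((-206134 + 153203)*(-65331 + 4952) - 102873) = √(-52931*(-60379) - 102873) = √(3195920849 - 102873) = √3195817976 = 2*√798954494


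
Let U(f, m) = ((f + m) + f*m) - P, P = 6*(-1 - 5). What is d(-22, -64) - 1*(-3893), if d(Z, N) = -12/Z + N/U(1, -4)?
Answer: 1241337/319 ≈ 3891.3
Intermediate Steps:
P = -36 (P = 6*(-6) = -36)
U(f, m) = 36 + f + m + f*m (U(f, m) = ((f + m) + f*m) - 1*(-36) = (f + m + f*m) + 36 = 36 + f + m + f*m)
d(Z, N) = -12/Z + N/29 (d(Z, N) = -12/Z + N/(36 + 1 - 4 + 1*(-4)) = -12/Z + N/(36 + 1 - 4 - 4) = -12/Z + N/29)
d(-22, -64) - 1*(-3893) = (-12/(-22) + (1/29)*(-64)) - 1*(-3893) = (-12*(-1/22) - 64/29) + 3893 = (6/11 - 64/29) + 3893 = -530/319 + 3893 = 1241337/319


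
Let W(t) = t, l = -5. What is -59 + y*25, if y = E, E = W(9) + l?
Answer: 41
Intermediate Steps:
E = 4 (E = 9 - 5 = 4)
y = 4
-59 + y*25 = -59 + 4*25 = -59 + 100 = 41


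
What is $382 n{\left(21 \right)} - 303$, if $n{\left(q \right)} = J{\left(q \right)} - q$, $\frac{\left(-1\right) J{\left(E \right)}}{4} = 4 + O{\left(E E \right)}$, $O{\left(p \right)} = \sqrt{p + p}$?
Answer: $-14437 - 32088 \sqrt{2} \approx -59816.0$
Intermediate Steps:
$O{\left(p \right)} = \sqrt{2} \sqrt{p}$ ($O{\left(p \right)} = \sqrt{2 p} = \sqrt{2} \sqrt{p}$)
$J{\left(E \right)} = -16 - 4 \sqrt{2} \sqrt{E^{2}}$ ($J{\left(E \right)} = - 4 \left(4 + \sqrt{2} \sqrt{E E}\right) = - 4 \left(4 + \sqrt{2} \sqrt{E^{2}}\right) = -16 - 4 \sqrt{2} \sqrt{E^{2}}$)
$n{\left(q \right)} = -16 - q - 4 \sqrt{2} \sqrt{q^{2}}$ ($n{\left(q \right)} = \left(-16 - 4 \sqrt{2} \sqrt{q^{2}}\right) - q = -16 - q - 4 \sqrt{2} \sqrt{q^{2}}$)
$382 n{\left(21 \right)} - 303 = 382 \left(-16 - 21 - 4 \sqrt{2} \sqrt{21^{2}}\right) - 303 = 382 \left(-16 - 21 - 4 \sqrt{2} \sqrt{441}\right) - 303 = 382 \left(-16 - 21 - 4 \sqrt{2} \cdot 21\right) - 303 = 382 \left(-16 - 21 - 84 \sqrt{2}\right) - 303 = 382 \left(-37 - 84 \sqrt{2}\right) - 303 = \left(-14134 - 32088 \sqrt{2}\right) - 303 = -14437 - 32088 \sqrt{2}$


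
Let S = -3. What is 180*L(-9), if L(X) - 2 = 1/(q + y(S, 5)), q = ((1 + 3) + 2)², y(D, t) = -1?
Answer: 2556/7 ≈ 365.14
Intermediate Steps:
q = 36 (q = (4 + 2)² = 6² = 36)
L(X) = 71/35 (L(X) = 2 + 1/(36 - 1) = 2 + 1/35 = 71/35)
180*L(-9) = 180*(71/35) = 2556/7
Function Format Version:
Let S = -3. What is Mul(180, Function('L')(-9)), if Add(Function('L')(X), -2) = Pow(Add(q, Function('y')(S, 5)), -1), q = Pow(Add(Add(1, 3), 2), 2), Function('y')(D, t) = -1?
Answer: Rational(2556, 7) ≈ 365.14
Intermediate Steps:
q = 36 (q = Pow(Add(4, 2), 2) = Pow(6, 2) = 36)
Function('L')(X) = Rational(71, 35) (Function('L')(X) = Add(2, Pow(Add(36, -1), -1)) = Add(2, Pow(35, -1)) = Add(2, Rational(1, 35)) = Rational(71, 35))
Mul(180, Function('L')(-9)) = Mul(180, Rational(71, 35)) = Rational(2556, 7)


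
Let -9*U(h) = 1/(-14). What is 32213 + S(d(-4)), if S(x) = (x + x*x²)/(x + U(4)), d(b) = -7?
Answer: 28423753/881 ≈ 32263.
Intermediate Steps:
U(h) = 1/126 (U(h) = -⅑/(-14) = -⅑*(-1/14) = 1/126)
S(x) = (x + x³)/(1/126 + x) (S(x) = (x + x*x²)/(x + 1/126) = (x + x³)/(1/126 + x))
32213 + S(d(-4)) = 32213 + 126*(-7)*(1 + (-7)²)/(1 + 126*(-7)) = 32213 + 126*(-7)*(1 + 49)/(1 - 882) = 32213 + 126*(-7)*50/(-881) = 32213 + 126*(-7)*(-1/881)*50 = 32213 + 44100/881 = 28423753/881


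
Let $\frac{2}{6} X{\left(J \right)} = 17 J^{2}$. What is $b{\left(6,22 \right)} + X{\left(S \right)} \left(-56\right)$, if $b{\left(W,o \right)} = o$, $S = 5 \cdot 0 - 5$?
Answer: $-71378$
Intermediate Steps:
$S = -5$ ($S = 0 - 5 = -5$)
$X{\left(J \right)} = 51 J^{2}$ ($X{\left(J \right)} = 3 \cdot 17 J^{2} = 51 J^{2}$)
$b{\left(6,22 \right)} + X{\left(S \right)} \left(-56\right) = 22 + 51 \left(-5\right)^{2} \left(-56\right) = 22 + 51 \cdot 25 \left(-56\right) = 22 + 1275 \left(-56\right) = 22 - 71400 = -71378$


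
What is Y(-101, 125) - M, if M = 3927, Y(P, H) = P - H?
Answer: -4153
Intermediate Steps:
Y(-101, 125) - M = (-101 - 1*125) - 1*3927 = (-101 - 125) - 3927 = -226 - 3927 = -4153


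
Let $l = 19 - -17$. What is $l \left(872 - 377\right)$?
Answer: $17820$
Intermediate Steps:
$l = 36$ ($l = 19 + 17 = 36$)
$l \left(872 - 377\right) = 36 \left(872 - 377\right) = 36 \cdot 495 = 17820$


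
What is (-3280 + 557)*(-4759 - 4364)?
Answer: 24841929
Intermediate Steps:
(-3280 + 557)*(-4759 - 4364) = -2723*(-9123) = 24841929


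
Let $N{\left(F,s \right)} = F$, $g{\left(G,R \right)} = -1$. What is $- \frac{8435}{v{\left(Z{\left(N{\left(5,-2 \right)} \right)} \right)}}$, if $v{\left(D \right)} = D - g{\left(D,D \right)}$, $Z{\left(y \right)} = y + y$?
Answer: $- \frac{8435}{11} \approx -766.82$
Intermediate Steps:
$Z{\left(y \right)} = 2 y$
$v{\left(D \right)} = 1 + D$ ($v{\left(D \right)} = D - -1 = D + 1 = 1 + D$)
$- \frac{8435}{v{\left(Z{\left(N{\left(5,-2 \right)} \right)} \right)}} = - \frac{8435}{1 + 2 \cdot 5} = - \frac{8435}{1 + 10} = - \frac{8435}{11}$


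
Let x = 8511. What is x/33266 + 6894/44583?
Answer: 202927239/494366026 ≈ 0.41048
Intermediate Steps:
x/33266 + 6894/44583 = 8511/33266 + 6894/44583 = 8511*(1/33266) + 6894*(1/44583) = 8511/33266 + 2298/14861 = 202927239/494366026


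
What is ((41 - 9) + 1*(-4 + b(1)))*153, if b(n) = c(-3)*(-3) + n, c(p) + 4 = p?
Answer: 7650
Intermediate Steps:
c(p) = -4 + p
b(n) = 21 + n (b(n) = (-4 - 3)*(-3) + n = -7*(-3) + n = 21 + n)
((41 - 9) + 1*(-4 + b(1)))*153 = ((41 - 9) + 1*(-4 + (21 + 1)))*153 = (32 + 1*(-4 + 22))*153 = (32 + 1*18)*153 = (32 + 18)*153 = 50*153 = 7650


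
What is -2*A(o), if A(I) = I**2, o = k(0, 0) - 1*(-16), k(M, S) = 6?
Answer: -968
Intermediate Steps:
o = 22 (o = 6 - 1*(-16) = 6 + 16 = 22)
-2*A(o) = -2*22**2 = -2*484 = -968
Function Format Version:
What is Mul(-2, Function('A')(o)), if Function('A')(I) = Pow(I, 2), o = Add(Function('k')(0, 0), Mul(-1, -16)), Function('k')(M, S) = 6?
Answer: -968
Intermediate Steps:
o = 22 (o = Add(6, Mul(-1, -16)) = Add(6, 16) = 22)
Mul(-2, Function('A')(o)) = Mul(-2, Pow(22, 2)) = Mul(-2, 484) = -968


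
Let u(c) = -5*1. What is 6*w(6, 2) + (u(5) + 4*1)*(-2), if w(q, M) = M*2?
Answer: 26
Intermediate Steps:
u(c) = -5
w(q, M) = 2*M
6*w(6, 2) + (u(5) + 4*1)*(-2) = 6*(2*2) + (-5 + 4*1)*(-2) = 6*4 + (-5 + 4)*(-2) = 24 - 1*(-2) = 24 + 2 = 26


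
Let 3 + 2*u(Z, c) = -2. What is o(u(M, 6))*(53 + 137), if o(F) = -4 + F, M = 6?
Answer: -1235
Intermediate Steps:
u(Z, c) = -5/2 (u(Z, c) = -3/2 + (1/2)*(-2) = -3/2 - 1 = -5/2)
o(u(M, 6))*(53 + 137) = (-4 - 5/2)*(53 + 137) = -13/2*190 = -1235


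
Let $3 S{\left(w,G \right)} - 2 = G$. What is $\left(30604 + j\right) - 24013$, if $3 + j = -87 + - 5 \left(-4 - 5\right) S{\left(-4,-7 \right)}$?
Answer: $6426$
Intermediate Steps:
$S{\left(w,G \right)} = \frac{2}{3} + \frac{G}{3}$
$j = -165$ ($j = -3 - \left(87 - - 5 \left(-4 - 5\right) \left(\frac{2}{3} + \frac{1}{3} \left(-7\right)\right)\right) = -3 - \left(87 - \left(-5\right) \left(-9\right) \left(\frac{2}{3} - \frac{7}{3}\right)\right) = -3 + \left(-87 + 45 \left(- \frac{5}{3}\right)\right) = -3 - 162 = -165$)
$\left(30604 + j\right) - 24013 = \left(30604 - 165\right) - 24013 = 30439 - 24013 = 6426$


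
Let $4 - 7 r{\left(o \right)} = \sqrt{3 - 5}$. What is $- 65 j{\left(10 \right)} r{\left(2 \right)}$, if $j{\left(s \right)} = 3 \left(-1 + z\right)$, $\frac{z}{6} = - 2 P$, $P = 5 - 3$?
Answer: $\frac{19500}{7} - \frac{4875 i \sqrt{2}}{7} \approx 2785.7 - 984.9 i$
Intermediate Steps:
$r{\left(o \right)} = \frac{4}{7} - \frac{i \sqrt{2}}{7}$ ($r{\left(o \right)} = \frac{4}{7} - \frac{\sqrt{3 - 5}}{7} = \frac{4}{7} - \frac{\sqrt{-2}}{7} = \frac{4}{7} - \frac{i \sqrt{2}}{7}$)
$P = 2$ ($P = 5 - 3 = 2$)
$z = -24$ ($z = 6 \left(\left(-2\right) 2\right) = 6 \left(-4\right) = -24$)
$j{\left(s \right)} = -75$ ($j{\left(s \right)} = 3 \left(-1 - 24\right) = 3 \left(-25\right) = -75$)
$- 65 j{\left(10 \right)} r{\left(2 \right)} = \left(-65\right) \left(-75\right) \left(\frac{4}{7} - \frac{i \sqrt{2}}{7}\right) = 4875 \left(\frac{4}{7} - \frac{i \sqrt{2}}{7}\right) = \frac{19500}{7} - \frac{4875 i \sqrt{2}}{7}$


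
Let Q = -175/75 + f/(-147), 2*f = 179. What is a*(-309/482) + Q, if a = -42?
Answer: 1699301/70854 ≈ 23.983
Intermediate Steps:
f = 179/2 (f = (½)*179 = 179/2 ≈ 89.500)
Q = -865/294 (Q = -175/75 + (179/2)/(-147) = -175*1/75 + (179/2)*(-1/147) = -7/3 - 179/294 = -865/294 ≈ -2.9422)
a*(-309/482) + Q = -(-12978)/482 - 865/294 = -42*(-309/482) - 865/294 = 6489/241 - 865/294 = 1699301/70854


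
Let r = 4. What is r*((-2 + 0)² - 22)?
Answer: -72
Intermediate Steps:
r*((-2 + 0)² - 22) = 4*((-2 + 0)² - 22) = 4*((-2)² - 22) = 4*(4 - 22) = 4*(-18) = -72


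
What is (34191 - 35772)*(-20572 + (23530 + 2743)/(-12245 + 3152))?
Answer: 98595096163/3031 ≈ 3.2529e+7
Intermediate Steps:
(34191 - 35772)*(-20572 + (23530 + 2743)/(-12245 + 3152)) = -1581*(-20572 + 26273/(-9093)) = -1581*(-20572 + 26273*(-1/9093)) = -1581*(-20572 - 26273/9093) = -1581*(-187087469/9093) = 98595096163/3031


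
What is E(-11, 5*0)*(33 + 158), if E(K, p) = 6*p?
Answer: 0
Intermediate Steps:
E(-11, 5*0)*(33 + 158) = (6*(5*0))*(33 + 158) = (6*0)*191 = 0*191 = 0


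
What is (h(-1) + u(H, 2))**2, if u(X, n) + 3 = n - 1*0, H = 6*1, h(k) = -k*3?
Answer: 4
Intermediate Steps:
h(k) = -3*k
H = 6
u(X, n) = -3 + n (u(X, n) = -3 + (n - 1*0) = -3 + (n + 0) = -3 + n)
(h(-1) + u(H, 2))**2 = (-3*(-1) + (-3 + 2))**2 = (3 - 1)**2 = 2**2 = 4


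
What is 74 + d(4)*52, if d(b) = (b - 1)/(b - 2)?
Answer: 152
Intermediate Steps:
d(b) = (-1 + b)/(-2 + b)
74 + d(4)*52 = 74 + ((-1 + 4)/(-2 + 4))*52 = 74 + (3/2)*52 = 74 + 78 = 152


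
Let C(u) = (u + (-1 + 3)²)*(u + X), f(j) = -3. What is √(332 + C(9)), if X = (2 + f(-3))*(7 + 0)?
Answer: √358 ≈ 18.921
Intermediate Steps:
X = -7 (X = (2 - 3)*(7 + 0) = -1*7 = -7)
C(u) = (-7 + u)*(4 + u) (C(u) = (u + (-1 + 3)²)*(u - 7) = (u + 2²)*(-7 + u) = (u + 4)*(-7 + u) = (4 + u)*(-7 + u) = (-7 + u)*(4 + u))
√(332 + C(9)) = √(332 + (-28 + 9² - 3*9)) = √(332 + (-28 + 81 - 27)) = √(332 + 26) = √358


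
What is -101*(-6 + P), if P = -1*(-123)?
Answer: -11817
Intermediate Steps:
P = 123
-101*(-6 + P) = -101*(-6 + 123) = -101*117 = -11817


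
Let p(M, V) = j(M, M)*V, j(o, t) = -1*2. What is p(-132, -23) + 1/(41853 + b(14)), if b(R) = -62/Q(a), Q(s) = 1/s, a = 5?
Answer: 1910979/41543 ≈ 46.000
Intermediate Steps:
j(o, t) = -2
p(M, V) = -2*V
b(R) = -310 (b(R) = -62/(1/5) = -62/⅕ = -62*5 = -310)
p(-132, -23) + 1/(41853 + b(14)) = -2*(-23) + 1/(41853 - 310) = 46 + 1/41543 = 1910979/41543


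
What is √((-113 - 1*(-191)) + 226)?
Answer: 4*√19 ≈ 17.436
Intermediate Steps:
√((-113 - 1*(-191)) + 226) = √((-113 + 191) + 226) = √(78 + 226) = √304 = 4*√19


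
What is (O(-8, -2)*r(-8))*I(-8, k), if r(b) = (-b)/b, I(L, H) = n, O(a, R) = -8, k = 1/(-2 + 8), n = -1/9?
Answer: -8/9 ≈ -0.88889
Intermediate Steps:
n = -⅑ (n = -1*⅑ = -⅑ ≈ -0.11111)
k = ⅙ (k = 1/6 = ⅙ ≈ 0.16667)
I(L, H) = -⅑
r(b) = -1
(O(-8, -2)*r(-8))*I(-8, k) = -8*(-1)*(-⅑) = 8*(-⅑) = -8/9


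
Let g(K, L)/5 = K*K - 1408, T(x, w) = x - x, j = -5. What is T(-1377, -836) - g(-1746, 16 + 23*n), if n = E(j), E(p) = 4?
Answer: -15235540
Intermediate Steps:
n = 4
T(x, w) = 0
g(K, L) = -7040 + 5*K**2 (g(K, L) = 5*(K*K - 1408) = 5*(K**2 - 1408) = 5*(-1408 + K**2) = -7040 + 5*K**2)
T(-1377, -836) - g(-1746, 16 + 23*n) = 0 - (-7040 + 5*(-1746)**2) = 0 - (-7040 + 5*3048516) = 0 - (-7040 + 15242580) = 0 - 1*15235540 = 0 - 15235540 = -15235540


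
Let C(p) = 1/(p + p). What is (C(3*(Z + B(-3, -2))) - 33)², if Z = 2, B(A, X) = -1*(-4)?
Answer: 1408969/1296 ≈ 1087.2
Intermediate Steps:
B(A, X) = 4
C(p) = 1/(2*p)
(C(3*(Z + B(-3, -2))) - 33)² = (1/(2*((3*(2 + 4)))) - 33)² = (1/(2*((3*6))) - 33)² = ((½)/18 - 33)² = ((½)*(1/18) - 33)² = (1/36 - 33)² = (-1187/36)² = 1408969/1296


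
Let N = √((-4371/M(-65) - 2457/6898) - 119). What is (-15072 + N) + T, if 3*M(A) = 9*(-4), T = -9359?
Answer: -24431 + 3*√1294737355/6898 ≈ -24415.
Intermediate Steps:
M(A) = -12 (M(A) = (9*(-4))/3 = (⅓)*(-36) = -12)
N = 3*√1294737355/6898 (N = √((-4371/(-12) - 2457/6898) - 119) = √((-4371*(-1/12) - 2457*1/6898) - 119) = √((1457/4 - 2457/6898) - 119) = √(5020279/13796 - 119) = √(3378555/13796) = 3*√1294737355/6898 ≈ 15.649)
(-15072 + N) + T = (-15072 + 3*√1294737355/6898) - 9359 = -24431 + 3*√1294737355/6898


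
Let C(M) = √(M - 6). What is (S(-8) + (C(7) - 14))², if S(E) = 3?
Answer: 100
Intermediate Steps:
C(M) = √(-6 + M)
(S(-8) + (C(7) - 14))² = (3 + (√(-6 + 7) - 14))² = (3 + (√1 - 14))² = (3 + (1 - 14))² = (3 - 13)² = (-10)² = 100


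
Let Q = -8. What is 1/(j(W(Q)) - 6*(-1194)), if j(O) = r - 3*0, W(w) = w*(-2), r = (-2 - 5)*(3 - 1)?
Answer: 1/7150 ≈ 0.00013986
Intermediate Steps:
r = -14 (r = -7*2 = -14)
W(w) = -2*w
j(O) = -14 (j(O) = -14 - 3*0 = -14 + 0 = -14)
1/(j(W(Q)) - 6*(-1194)) = 1/(-14 - 6*(-1194)) = 1/(-14 + 7164) = 1/7150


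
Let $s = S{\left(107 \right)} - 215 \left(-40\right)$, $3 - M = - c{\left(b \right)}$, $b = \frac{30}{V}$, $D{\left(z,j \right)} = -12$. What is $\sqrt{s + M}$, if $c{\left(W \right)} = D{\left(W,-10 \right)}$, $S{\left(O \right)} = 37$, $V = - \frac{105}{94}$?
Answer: $2 \sqrt{2157} \approx 92.887$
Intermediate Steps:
$V = - \frac{105}{94}$ ($V = \left(-105\right) \frac{1}{94} = - \frac{105}{94} \approx -1.117$)
$b = - \frac{188}{7}$ ($b = \frac{30}{- \frac{105}{94}} = 30 \left(- \frac{94}{105}\right) = - \frac{188}{7} \approx -26.857$)
$c{\left(W \right)} = -12$
$M = -9$ ($M = 3 - \left(-1\right) \left(-12\right) = 3 - 12 = -9$)
$s = 8637$ ($s = 37 - 215 \left(-40\right) = 37 - -8600 = 37 + 8600 = 8637$)
$\sqrt{s + M} = \sqrt{8637 - 9} = \sqrt{8628} = 2 \sqrt{2157}$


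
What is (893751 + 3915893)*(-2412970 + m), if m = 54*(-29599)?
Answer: -19293001931504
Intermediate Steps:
m = -1598346
(893751 + 3915893)*(-2412970 + m) = (893751 + 3915893)*(-2412970 - 1598346) = 4809644*(-4011316) = -19293001931504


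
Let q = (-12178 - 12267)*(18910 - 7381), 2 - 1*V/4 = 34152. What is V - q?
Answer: 281689805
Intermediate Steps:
V = -136600 (V = 8 - 4*34152 = 8 - 136608 = -136600)
q = -281826405 (q = -24445*11529 = -281826405)
V - q = -136600 - 1*(-281826405) = -136600 + 281826405 = 281689805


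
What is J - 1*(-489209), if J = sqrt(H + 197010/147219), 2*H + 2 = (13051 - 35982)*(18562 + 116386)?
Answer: 489209 + I*sqrt(3726015596342312145)/49073 ≈ 4.8921e+5 + 39335.0*I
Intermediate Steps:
H = -1547246295 (H = -1 + ((13051 - 35982)*(18562 + 116386))/2 = -1 + (-22931*134948)/2 = -1 + (1/2)*(-3094492588) = -1 - 1547246294 = -1547246295)
J = I*sqrt(3726015596342312145)/49073 (J = sqrt(-1547246295 + 197010/147219) = sqrt(-1547246295 + 197010*(1/147219)) = sqrt(-1547246295 + 65670/49073) = sqrt(-75928017368865/49073) = I*sqrt(3726015596342312145)/49073 ≈ 39335.0*I)
J - 1*(-489209) = I*sqrt(3726015596342312145)/49073 - 1*(-489209) = I*sqrt(3726015596342312145)/49073 + 489209 = 489209 + I*sqrt(3726015596342312145)/49073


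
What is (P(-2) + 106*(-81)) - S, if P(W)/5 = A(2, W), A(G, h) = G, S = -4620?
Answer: -3956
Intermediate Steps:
P(W) = 10 (P(W) = 5*2 = 10)
(P(-2) + 106*(-81)) - S = (10 + 106*(-81)) - 1*(-4620) = (10 - 8586) + 4620 = -8576 + 4620 = -3956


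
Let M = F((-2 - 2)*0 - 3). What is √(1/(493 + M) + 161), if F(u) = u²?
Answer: √40573146/502 ≈ 12.689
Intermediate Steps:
M = 9 (M = ((-2 - 2)*0 - 3)² = (-4*0 - 3)² = (0 - 3)² = (-3)² = 9)
√(1/(493 + M) + 161) = √(1/(493 + 9) + 161) = √(1/502 + 161) = √(80823/502) = √40573146/502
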